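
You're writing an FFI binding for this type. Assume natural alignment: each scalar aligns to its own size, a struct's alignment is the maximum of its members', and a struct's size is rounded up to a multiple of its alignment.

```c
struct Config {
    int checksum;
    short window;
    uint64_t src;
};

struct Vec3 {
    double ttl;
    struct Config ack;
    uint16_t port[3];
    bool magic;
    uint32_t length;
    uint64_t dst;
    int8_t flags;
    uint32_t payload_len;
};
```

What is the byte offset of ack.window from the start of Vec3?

Config: 0..4  checksum  (4B, 4-aligned); 4..6  window  (2B, 2-aligned); 6..8  -- padding (2B); 8..16  src  (8B, 8-aligned); sizeof = 16, alignof = 8
0..8  ttl  (8B, 8-aligned)
8..24  ack  (16B, 8-aligned)
within Config: window at 4
8 + 4 = 12

12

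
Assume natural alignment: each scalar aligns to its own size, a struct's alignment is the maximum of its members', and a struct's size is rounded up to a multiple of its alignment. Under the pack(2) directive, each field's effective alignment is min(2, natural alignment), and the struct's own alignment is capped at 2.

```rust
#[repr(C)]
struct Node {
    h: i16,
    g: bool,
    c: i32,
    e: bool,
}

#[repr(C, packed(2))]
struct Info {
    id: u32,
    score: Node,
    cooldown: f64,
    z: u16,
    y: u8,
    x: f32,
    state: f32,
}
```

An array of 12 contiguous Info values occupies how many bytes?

432

Node: @0: h [2B, align 2] → 2; @2: g [1B, align 1] → 3; +1 pad (align 4); @4: c [4B, align 4] → 8; @8: e [1B, align 1] → 9; +3 tail pad (align 4); size 12, align 4
@0: id [4B, align 2] → 4
@4: score [12B, align 2] → 16
@16: cooldown [8B, align 2] → 24
@24: z [2B, align 2] → 26
@26: y [1B, align 1] → 27
+1 pad (align 2)
@28: x [4B, align 2] → 32
@32: state [4B, align 2] → 36
size 36, align 2
array of 12: 12 × 36 = 432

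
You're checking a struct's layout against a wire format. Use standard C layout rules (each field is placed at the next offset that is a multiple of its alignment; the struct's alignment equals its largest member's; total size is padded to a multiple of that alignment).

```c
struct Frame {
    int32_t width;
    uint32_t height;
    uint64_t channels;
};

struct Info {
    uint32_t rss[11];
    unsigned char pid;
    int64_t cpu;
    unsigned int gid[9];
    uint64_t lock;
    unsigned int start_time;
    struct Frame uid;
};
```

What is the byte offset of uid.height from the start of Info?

Frame: 0..4  width  (4B, 4-aligned); 4..8  height  (4B, 4-aligned); 8..16  channels  (8B, 8-aligned); sizeof = 16, alignof = 8
0..44  rss  (44B, 4-aligned)
44..45  pid  (1B, 1-aligned)
45..48  -- padding (3B)
48..56  cpu  (8B, 8-aligned)
56..92  gid  (36B, 4-aligned)
92..96  -- padding (4B)
96..104  lock  (8B, 8-aligned)
104..108  start_time  (4B, 4-aligned)
108..112  -- padding (4B)
112..128  uid  (16B, 8-aligned)
within Frame: height at 4
112 + 4 = 116

116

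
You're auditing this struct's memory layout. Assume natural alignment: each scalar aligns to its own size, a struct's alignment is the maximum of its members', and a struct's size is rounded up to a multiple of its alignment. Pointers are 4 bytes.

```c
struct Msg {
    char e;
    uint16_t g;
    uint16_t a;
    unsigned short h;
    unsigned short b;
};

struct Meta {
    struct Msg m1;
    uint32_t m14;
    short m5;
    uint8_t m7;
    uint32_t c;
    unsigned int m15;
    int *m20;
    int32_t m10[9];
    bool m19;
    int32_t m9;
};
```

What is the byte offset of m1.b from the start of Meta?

8

Msg: @0: e [1B, align 1] → 1; +1 pad (align 2); @2: g [2B, align 2] → 4; @4: a [2B, align 2] → 6; @6: h [2B, align 2] → 8; @8: b [2B, align 2] → 10; size 10, align 2
@0: m1 [10B, align 2] → 10
within Msg: b at 8
0 + 8 = 8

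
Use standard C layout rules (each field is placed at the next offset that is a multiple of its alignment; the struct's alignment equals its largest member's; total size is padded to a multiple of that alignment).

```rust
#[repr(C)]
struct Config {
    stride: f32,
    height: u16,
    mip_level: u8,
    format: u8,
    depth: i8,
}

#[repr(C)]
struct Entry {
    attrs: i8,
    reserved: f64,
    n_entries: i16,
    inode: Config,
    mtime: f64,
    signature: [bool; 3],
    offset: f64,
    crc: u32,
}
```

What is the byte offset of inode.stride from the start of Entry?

Config: 0..4  stride  (4B, 4-aligned); 4..6  height  (2B, 2-aligned); 6..7  mip_level  (1B, 1-aligned); 7..8  format  (1B, 1-aligned); 8..9  depth  (1B, 1-aligned); 9..12  -- tail padding (3B); sizeof = 12, alignof = 4
0..1  attrs  (1B, 1-aligned)
1..8  -- padding (7B)
8..16  reserved  (8B, 8-aligned)
16..18  n_entries  (2B, 2-aligned)
18..20  -- padding (2B)
20..32  inode  (12B, 4-aligned)
within Config: stride at 0
20 + 0 = 20

20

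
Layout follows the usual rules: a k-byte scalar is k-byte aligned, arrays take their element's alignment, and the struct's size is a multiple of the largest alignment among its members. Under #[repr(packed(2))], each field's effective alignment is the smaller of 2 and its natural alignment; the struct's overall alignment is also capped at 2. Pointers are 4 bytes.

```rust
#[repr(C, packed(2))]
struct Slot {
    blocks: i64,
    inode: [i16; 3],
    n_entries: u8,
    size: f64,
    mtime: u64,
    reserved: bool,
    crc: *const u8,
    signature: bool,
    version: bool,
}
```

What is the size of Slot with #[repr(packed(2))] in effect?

40

blocks at 0 (size 8, align 2) → ends 8
inode at 8 (size 6, align 2) → ends 14
n_entries at 14 (size 1, align 1) → ends 15
pad 1 to align 2 for size
size at 16 (size 8, align 2) → ends 24
mtime at 24 (size 8, align 2) → ends 32
reserved at 32 (size 1, align 1) → ends 33
pad 1 to align 2 for crc
crc at 34 (size 4, align 2) → ends 38
signature at 38 (size 1, align 1) → ends 39
version at 39 (size 1, align 1) → ends 40
total 40 bytes, alignment 2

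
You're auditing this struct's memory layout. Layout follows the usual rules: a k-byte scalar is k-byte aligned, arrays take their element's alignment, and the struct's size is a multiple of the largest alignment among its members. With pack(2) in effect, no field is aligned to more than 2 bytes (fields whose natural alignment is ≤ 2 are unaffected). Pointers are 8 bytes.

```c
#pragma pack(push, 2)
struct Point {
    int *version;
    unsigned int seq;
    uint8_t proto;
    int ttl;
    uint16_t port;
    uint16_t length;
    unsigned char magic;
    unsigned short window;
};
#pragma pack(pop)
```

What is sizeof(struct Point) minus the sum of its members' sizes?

2

version at 0 (size 8, align 2) → ends 8
seq at 8 (size 4, align 2) → ends 12
proto at 12 (size 1, align 1) → ends 13
pad 1 to align 2 for ttl
ttl at 14 (size 4, align 2) → ends 18
port at 18 (size 2, align 2) → ends 20
length at 20 (size 2, align 2) → ends 22
magic at 22 (size 1, align 1) → ends 23
pad 1 to align 2 for window
window at 24 (size 2, align 2) → ends 26
total 26 bytes, alignment 2
data bytes 24, size 26 → padding 2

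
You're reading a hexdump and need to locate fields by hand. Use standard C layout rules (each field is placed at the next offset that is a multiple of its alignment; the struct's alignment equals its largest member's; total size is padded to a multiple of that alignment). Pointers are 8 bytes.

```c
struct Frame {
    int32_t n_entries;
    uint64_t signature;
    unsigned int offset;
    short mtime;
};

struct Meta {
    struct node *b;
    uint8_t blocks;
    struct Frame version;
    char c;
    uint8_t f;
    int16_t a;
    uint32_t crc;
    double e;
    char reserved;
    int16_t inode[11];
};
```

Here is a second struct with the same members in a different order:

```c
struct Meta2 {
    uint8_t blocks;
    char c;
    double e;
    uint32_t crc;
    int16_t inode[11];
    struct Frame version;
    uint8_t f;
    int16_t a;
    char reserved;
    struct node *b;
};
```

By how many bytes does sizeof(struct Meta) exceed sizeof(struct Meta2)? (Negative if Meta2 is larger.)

-8

Frame: @0: n_entries [4B, align 4] → 4; +4 pad (align 8); @8: signature [8B, align 8] → 16; @16: offset [4B, align 4] → 20; @20: mtime [2B, align 2] → 22; +2 tail pad (align 8); size 24, align 8
@0: b [8B, align 8] → 8
@8: blocks [1B, align 1] → 9
+7 pad (align 8)
@16: version [24B, align 8] → 40
@40: c [1B, align 1] → 41
@41: f [1B, align 1] → 42
@42: a [2B, align 2] → 44
@44: crc [4B, align 4] → 48
@48: e [8B, align 8] → 56
@56: reserved [1B, align 1] → 57
+1 pad (align 2)
@58: inode [22B, align 2] → 80
size 80, align 8
— Meta2 —
@0: blocks [1B, align 1] → 1
@1: c [1B, align 1] → 2
+6 pad (align 8)
@8: e [8B, align 8] → 16
@16: crc [4B, align 4] → 20
@20: inode [22B, align 2] → 42
+6 pad (align 8)
@48: version [24B, align 8] → 72
@72: f [1B, align 1] → 73
+1 pad (align 2)
@74: a [2B, align 2] → 76
@76: reserved [1B, align 1] → 77
+3 pad (align 8)
@80: b [8B, align 8] → 88
size 88, align 8
80 − 88 = -8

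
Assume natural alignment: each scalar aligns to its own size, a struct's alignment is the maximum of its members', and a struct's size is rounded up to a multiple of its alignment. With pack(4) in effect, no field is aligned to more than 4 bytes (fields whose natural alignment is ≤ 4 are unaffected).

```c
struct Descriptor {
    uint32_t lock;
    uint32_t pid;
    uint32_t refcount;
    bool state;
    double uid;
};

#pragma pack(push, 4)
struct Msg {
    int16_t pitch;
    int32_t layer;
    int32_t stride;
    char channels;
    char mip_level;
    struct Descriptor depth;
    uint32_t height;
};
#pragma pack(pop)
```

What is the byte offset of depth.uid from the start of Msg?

32

Descriptor: 0..4  lock  (4B, 4-aligned); 4..8  pid  (4B, 4-aligned); 8..12  refcount  (4B, 4-aligned); 12..13  state  (1B, 1-aligned); 13..16  -- padding (3B); 16..24  uid  (8B, 8-aligned); sizeof = 24, alignof = 8
0..2  pitch  (2B, 2-aligned)
2..4  -- padding (2B)
4..8  layer  (4B, 4-aligned)
8..12  stride  (4B, 4-aligned)
12..13  channels  (1B, 1-aligned)
13..14  mip_level  (1B, 1-aligned)
14..16  -- padding (2B)
16..40  depth  (24B, 4-aligned)
within Descriptor: uid at 16
16 + 16 = 32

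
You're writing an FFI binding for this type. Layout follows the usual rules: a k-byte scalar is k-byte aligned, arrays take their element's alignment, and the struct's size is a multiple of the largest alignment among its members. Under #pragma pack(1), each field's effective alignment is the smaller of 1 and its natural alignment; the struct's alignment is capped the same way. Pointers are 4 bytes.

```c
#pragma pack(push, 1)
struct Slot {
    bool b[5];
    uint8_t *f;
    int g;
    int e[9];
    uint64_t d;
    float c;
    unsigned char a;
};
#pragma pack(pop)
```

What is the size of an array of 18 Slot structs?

0..5  b  (5B, 1-aligned)
5..9  f  (4B, 1-aligned)
9..13  g  (4B, 1-aligned)
13..49  e  (36B, 1-aligned)
49..57  d  (8B, 1-aligned)
57..61  c  (4B, 1-aligned)
61..62  a  (1B, 1-aligned)
sizeof = 62, alignof = 1
array of 18: 18 × 62 = 1116

1116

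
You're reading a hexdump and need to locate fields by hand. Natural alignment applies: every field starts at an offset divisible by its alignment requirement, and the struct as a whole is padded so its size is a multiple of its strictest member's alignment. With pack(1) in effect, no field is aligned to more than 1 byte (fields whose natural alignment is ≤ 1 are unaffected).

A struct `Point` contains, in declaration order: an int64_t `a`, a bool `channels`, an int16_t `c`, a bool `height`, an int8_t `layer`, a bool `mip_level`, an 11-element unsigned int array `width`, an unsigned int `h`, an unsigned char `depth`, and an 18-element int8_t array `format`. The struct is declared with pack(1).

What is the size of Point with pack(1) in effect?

0..8  a  (8B, 1-aligned)
8..9  channels  (1B, 1-aligned)
9..11  c  (2B, 1-aligned)
11..12  height  (1B, 1-aligned)
12..13  layer  (1B, 1-aligned)
13..14  mip_level  (1B, 1-aligned)
14..58  width  (44B, 1-aligned)
58..62  h  (4B, 1-aligned)
62..63  depth  (1B, 1-aligned)
63..81  format  (18B, 1-aligned)
sizeof = 81, alignof = 1

81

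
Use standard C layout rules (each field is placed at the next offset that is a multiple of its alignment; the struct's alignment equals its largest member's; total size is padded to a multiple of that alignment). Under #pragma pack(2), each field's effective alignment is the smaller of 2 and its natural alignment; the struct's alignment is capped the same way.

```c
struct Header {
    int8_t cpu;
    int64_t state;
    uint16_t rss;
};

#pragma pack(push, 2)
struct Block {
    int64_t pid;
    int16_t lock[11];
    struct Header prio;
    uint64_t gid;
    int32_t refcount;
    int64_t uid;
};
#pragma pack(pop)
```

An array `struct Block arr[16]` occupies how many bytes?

Header: 0..1  cpu  (1B, 1-aligned); 1..8  -- padding (7B); 8..16  state  (8B, 8-aligned); 16..18  rss  (2B, 2-aligned); 18..24  -- tail padding (6B); sizeof = 24, alignof = 8
0..8  pid  (8B, 2-aligned)
8..30  lock  (22B, 2-aligned)
30..54  prio  (24B, 2-aligned)
54..62  gid  (8B, 2-aligned)
62..66  refcount  (4B, 2-aligned)
66..74  uid  (8B, 2-aligned)
sizeof = 74, alignof = 2
array of 16: 16 × 74 = 1184

1184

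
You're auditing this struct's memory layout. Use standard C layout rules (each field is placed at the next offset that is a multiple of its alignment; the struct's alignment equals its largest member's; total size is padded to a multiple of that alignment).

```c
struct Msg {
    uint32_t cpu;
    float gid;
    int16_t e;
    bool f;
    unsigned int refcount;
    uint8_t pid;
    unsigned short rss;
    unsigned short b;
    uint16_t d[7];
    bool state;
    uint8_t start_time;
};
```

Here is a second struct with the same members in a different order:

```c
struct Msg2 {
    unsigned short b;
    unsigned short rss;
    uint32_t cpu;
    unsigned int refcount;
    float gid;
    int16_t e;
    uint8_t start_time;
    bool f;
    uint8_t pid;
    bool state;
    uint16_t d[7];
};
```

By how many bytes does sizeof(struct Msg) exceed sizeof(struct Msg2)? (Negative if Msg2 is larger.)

0..4  cpu  (4B, 4-aligned)
4..8  gid  (4B, 4-aligned)
8..10  e  (2B, 2-aligned)
10..11  f  (1B, 1-aligned)
11..12  -- padding (1B)
12..16  refcount  (4B, 4-aligned)
16..17  pid  (1B, 1-aligned)
17..18  -- padding (1B)
18..20  rss  (2B, 2-aligned)
20..22  b  (2B, 2-aligned)
22..36  d  (14B, 2-aligned)
36..37  state  (1B, 1-aligned)
37..38  start_time  (1B, 1-aligned)
38..40  -- tail padding (2B)
sizeof = 40, alignof = 4
— Msg2 —
0..2  b  (2B, 2-aligned)
2..4  rss  (2B, 2-aligned)
4..8  cpu  (4B, 4-aligned)
8..12  refcount  (4B, 4-aligned)
12..16  gid  (4B, 4-aligned)
16..18  e  (2B, 2-aligned)
18..19  start_time  (1B, 1-aligned)
19..20  f  (1B, 1-aligned)
20..21  pid  (1B, 1-aligned)
21..22  state  (1B, 1-aligned)
22..36  d  (14B, 2-aligned)
sizeof = 36, alignof = 4
40 − 36 = 4

4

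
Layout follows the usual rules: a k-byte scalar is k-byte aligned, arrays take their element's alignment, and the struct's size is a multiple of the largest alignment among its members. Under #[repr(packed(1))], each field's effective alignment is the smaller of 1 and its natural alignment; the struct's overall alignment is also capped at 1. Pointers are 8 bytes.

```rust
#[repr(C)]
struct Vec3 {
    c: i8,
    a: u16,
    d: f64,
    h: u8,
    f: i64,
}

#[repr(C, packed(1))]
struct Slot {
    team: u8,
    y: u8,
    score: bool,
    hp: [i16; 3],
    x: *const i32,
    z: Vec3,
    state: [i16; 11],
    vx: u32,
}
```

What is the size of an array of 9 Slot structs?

Vec3: 0..1  c  (1B, 1-aligned); 1..2  -- padding (1B); 2..4  a  (2B, 2-aligned); 4..8  -- padding (4B); 8..16  d  (8B, 8-aligned); 16..17  h  (1B, 1-aligned); 17..24  -- padding (7B); 24..32  f  (8B, 8-aligned); sizeof = 32, alignof = 8
0..1  team  (1B, 1-aligned)
1..2  y  (1B, 1-aligned)
2..3  score  (1B, 1-aligned)
3..9  hp  (6B, 1-aligned)
9..17  x  (8B, 1-aligned)
17..49  z  (32B, 1-aligned)
49..71  state  (22B, 1-aligned)
71..75  vx  (4B, 1-aligned)
sizeof = 75, alignof = 1
array of 9: 9 × 75 = 675

675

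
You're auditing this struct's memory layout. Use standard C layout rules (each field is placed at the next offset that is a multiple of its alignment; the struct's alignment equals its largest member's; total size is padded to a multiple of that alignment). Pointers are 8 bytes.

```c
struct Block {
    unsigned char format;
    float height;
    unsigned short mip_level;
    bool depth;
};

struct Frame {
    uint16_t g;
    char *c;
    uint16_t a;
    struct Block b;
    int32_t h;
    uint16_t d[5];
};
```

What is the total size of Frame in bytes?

Block: @0: format [1B, align 1] → 1; +3 pad (align 4); @4: height [4B, align 4] → 8; @8: mip_level [2B, align 2] → 10; @10: depth [1B, align 1] → 11; +1 tail pad (align 4); size 12, align 4
@0: g [2B, align 2] → 2
+6 pad (align 8)
@8: c [8B, align 8] → 16
@16: a [2B, align 2] → 18
+2 pad (align 4)
@20: b [12B, align 4] → 32
@32: h [4B, align 4] → 36
@36: d [10B, align 2] → 46
+2 tail pad (align 8)
size 48, align 8

48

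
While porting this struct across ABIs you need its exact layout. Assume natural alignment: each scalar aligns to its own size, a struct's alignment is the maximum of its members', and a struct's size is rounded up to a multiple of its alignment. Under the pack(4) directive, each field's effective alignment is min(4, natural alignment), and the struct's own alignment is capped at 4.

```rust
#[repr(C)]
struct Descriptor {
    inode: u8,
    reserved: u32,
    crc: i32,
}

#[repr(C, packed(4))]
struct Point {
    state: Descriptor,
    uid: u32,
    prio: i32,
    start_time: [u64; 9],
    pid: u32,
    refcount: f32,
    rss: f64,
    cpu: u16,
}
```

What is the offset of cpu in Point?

108

Descriptor: 0..1  inode  (1B, 1-aligned); 1..4  -- padding (3B); 4..8  reserved  (4B, 4-aligned); 8..12  crc  (4B, 4-aligned); sizeof = 12, alignof = 4
0..12  state  (12B, 4-aligned)
12..16  uid  (4B, 4-aligned)
16..20  prio  (4B, 4-aligned)
20..92  start_time  (72B, 4-aligned)
92..96  pid  (4B, 4-aligned)
96..100  refcount  (4B, 4-aligned)
100..108  rss  (8B, 4-aligned)
108..110  cpu  (2B, 2-aligned)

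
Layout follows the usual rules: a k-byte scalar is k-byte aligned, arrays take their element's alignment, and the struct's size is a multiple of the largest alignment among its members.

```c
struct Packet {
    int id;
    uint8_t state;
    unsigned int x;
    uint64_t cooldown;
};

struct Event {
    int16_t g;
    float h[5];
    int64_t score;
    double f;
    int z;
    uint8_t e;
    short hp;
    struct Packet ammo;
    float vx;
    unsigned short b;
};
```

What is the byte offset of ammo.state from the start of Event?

52

Packet: id at 0 (size 4, align 4) → ends 4; state at 4 (size 1, align 1) → ends 5; pad 3 to align 4 for x; x at 8 (size 4, align 4) → ends 12; pad 4 to align 8 for cooldown; cooldown at 16 (size 8, align 8) → ends 24; total 24 bytes, alignment 8
g at 0 (size 2, align 2) → ends 2
pad 2 to align 4 for h
h at 4 (size 20, align 4) → ends 24
score at 24 (size 8, align 8) → ends 32
f at 32 (size 8, align 8) → ends 40
z at 40 (size 4, align 4) → ends 44
e at 44 (size 1, align 1) → ends 45
pad 1 to align 2 for hp
hp at 46 (size 2, align 2) → ends 48
ammo at 48 (size 24, align 8) → ends 72
within Packet: state at 4
48 + 4 = 52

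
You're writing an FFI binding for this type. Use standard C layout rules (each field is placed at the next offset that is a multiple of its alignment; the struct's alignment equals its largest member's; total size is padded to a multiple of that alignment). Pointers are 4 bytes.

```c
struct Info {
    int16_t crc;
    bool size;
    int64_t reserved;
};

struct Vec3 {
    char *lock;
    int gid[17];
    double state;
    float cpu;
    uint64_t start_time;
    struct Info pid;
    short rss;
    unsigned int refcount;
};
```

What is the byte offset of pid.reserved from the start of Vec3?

104

Info: crc at 0 (size 2, align 2) → ends 2; size at 2 (size 1, align 1) → ends 3; pad 5 to align 8 for reserved; reserved at 8 (size 8, align 8) → ends 16; total 16 bytes, alignment 8
lock at 0 (size 4, align 4) → ends 4
gid at 4 (size 68, align 4) → ends 72
state at 72 (size 8, align 8) → ends 80
cpu at 80 (size 4, align 4) → ends 84
pad 4 to align 8 for start_time
start_time at 88 (size 8, align 8) → ends 96
pid at 96 (size 16, align 8) → ends 112
within Info: reserved at 8
96 + 8 = 104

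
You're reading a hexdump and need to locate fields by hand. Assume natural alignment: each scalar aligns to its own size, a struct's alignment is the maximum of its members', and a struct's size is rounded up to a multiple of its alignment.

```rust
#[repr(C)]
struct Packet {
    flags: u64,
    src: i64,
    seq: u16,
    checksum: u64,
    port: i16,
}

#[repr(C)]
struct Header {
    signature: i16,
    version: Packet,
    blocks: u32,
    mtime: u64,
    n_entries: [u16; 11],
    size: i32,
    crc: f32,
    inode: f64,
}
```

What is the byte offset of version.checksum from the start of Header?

Packet: 0..8  flags  (8B, 8-aligned); 8..16  src  (8B, 8-aligned); 16..18  seq  (2B, 2-aligned); 18..24  -- padding (6B); 24..32  checksum  (8B, 8-aligned); 32..34  port  (2B, 2-aligned); 34..40  -- tail padding (6B); sizeof = 40, alignof = 8
0..2  signature  (2B, 2-aligned)
2..8  -- padding (6B)
8..48  version  (40B, 8-aligned)
within Packet: checksum at 24
8 + 24 = 32

32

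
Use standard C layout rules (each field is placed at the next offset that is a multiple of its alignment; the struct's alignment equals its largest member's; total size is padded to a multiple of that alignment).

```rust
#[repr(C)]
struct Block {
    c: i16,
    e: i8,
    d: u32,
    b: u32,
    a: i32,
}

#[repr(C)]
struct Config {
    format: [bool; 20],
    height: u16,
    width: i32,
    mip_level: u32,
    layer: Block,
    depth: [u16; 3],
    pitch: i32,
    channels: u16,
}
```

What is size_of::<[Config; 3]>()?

192

Block: @0: c [2B, align 2] → 2; @2: e [1B, align 1] → 3; +1 pad (align 4); @4: d [4B, align 4] → 8; @8: b [4B, align 4] → 12; @12: a [4B, align 4] → 16; size 16, align 4
@0: format [20B, align 1] → 20
@20: height [2B, align 2] → 22
+2 pad (align 4)
@24: width [4B, align 4] → 28
@28: mip_level [4B, align 4] → 32
@32: layer [16B, align 4] → 48
@48: depth [6B, align 2] → 54
+2 pad (align 4)
@56: pitch [4B, align 4] → 60
@60: channels [2B, align 2] → 62
+2 tail pad (align 4)
size 64, align 4
array of 3: 3 × 64 = 192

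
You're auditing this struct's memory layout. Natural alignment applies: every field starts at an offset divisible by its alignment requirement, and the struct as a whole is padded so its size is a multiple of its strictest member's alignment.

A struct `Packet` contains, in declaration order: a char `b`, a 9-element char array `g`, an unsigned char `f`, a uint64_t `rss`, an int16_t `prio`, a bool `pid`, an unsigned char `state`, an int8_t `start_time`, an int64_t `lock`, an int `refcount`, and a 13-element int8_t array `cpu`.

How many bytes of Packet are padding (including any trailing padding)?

b at 0 (size 1, align 1) → ends 1
g at 1 (size 9, align 1) → ends 10
f at 10 (size 1, align 1) → ends 11
pad 5 to align 8 for rss
rss at 16 (size 8, align 8) → ends 24
prio at 24 (size 2, align 2) → ends 26
pid at 26 (size 1, align 1) → ends 27
state at 27 (size 1, align 1) → ends 28
start_time at 28 (size 1, align 1) → ends 29
pad 3 to align 8 for lock
lock at 32 (size 8, align 8) → ends 40
refcount at 40 (size 4, align 4) → ends 44
cpu at 44 (size 13, align 1) → ends 57
tail pad 7 to reach multiple of 8
total 64 bytes, alignment 8
data bytes 49, size 64 → padding 15

15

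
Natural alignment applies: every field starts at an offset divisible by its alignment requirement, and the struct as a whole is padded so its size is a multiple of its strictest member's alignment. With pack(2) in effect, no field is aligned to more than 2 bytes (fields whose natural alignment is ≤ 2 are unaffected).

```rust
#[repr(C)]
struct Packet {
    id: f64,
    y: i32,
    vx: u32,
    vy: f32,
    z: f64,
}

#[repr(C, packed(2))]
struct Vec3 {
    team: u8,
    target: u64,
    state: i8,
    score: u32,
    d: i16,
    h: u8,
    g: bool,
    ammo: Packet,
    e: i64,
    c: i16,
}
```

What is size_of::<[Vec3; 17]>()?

Packet: id at 0 (size 8, align 8) → ends 8; y at 8 (size 4, align 4) → ends 12; vx at 12 (size 4, align 4) → ends 16; vy at 16 (size 4, align 4) → ends 20; pad 4 to align 8 for z; z at 24 (size 8, align 8) → ends 32; total 32 bytes, alignment 8
team at 0 (size 1, align 1) → ends 1
pad 1 to align 2 for target
target at 2 (size 8, align 2) → ends 10
state at 10 (size 1, align 1) → ends 11
pad 1 to align 2 for score
score at 12 (size 4, align 2) → ends 16
d at 16 (size 2, align 2) → ends 18
h at 18 (size 1, align 1) → ends 19
g at 19 (size 1, align 1) → ends 20
ammo at 20 (size 32, align 2) → ends 52
e at 52 (size 8, align 2) → ends 60
c at 60 (size 2, align 2) → ends 62
total 62 bytes, alignment 2
array of 17: 17 × 62 = 1054

1054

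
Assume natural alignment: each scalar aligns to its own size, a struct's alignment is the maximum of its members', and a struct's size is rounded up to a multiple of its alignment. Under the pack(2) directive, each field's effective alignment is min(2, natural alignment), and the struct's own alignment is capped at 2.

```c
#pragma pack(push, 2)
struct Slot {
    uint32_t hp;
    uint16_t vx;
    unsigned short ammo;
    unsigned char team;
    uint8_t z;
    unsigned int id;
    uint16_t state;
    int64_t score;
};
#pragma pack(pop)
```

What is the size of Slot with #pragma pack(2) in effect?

24

@0: hp [4B, align 2] → 4
@4: vx [2B, align 2] → 6
@6: ammo [2B, align 2] → 8
@8: team [1B, align 1] → 9
@9: z [1B, align 1] → 10
@10: id [4B, align 2] → 14
@14: state [2B, align 2] → 16
@16: score [8B, align 2] → 24
size 24, align 2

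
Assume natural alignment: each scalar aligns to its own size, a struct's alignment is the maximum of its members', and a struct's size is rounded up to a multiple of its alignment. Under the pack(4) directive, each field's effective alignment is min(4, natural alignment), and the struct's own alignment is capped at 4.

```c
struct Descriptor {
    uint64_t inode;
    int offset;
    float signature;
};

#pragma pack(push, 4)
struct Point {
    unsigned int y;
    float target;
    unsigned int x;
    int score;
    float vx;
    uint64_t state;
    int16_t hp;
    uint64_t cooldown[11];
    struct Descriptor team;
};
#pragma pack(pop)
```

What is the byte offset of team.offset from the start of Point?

128

Descriptor: inode at 0 (size 8, align 8) → ends 8; offset at 8 (size 4, align 4) → ends 12; signature at 12 (size 4, align 4) → ends 16; total 16 bytes, alignment 8
y at 0 (size 4, align 4) → ends 4
target at 4 (size 4, align 4) → ends 8
x at 8 (size 4, align 4) → ends 12
score at 12 (size 4, align 4) → ends 16
vx at 16 (size 4, align 4) → ends 20
state at 20 (size 8, align 4) → ends 28
hp at 28 (size 2, align 2) → ends 30
pad 2 to align 4 for cooldown
cooldown at 32 (size 88, align 4) → ends 120
team at 120 (size 16, align 4) → ends 136
within Descriptor: offset at 8
120 + 8 = 128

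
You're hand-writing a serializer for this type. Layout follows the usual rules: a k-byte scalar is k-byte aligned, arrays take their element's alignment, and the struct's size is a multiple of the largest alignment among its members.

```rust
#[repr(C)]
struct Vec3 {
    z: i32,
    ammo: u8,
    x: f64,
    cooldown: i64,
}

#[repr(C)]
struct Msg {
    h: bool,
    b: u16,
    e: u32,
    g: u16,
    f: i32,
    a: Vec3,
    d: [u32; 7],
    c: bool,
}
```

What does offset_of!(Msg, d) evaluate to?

40

Vec3: 0..4  z  (4B, 4-aligned); 4..5  ammo  (1B, 1-aligned); 5..8  -- padding (3B); 8..16  x  (8B, 8-aligned); 16..24  cooldown  (8B, 8-aligned); sizeof = 24, alignof = 8
0..1  h  (1B, 1-aligned)
1..2  -- padding (1B)
2..4  b  (2B, 2-aligned)
4..8  e  (4B, 4-aligned)
8..10  g  (2B, 2-aligned)
10..12  -- padding (2B)
12..16  f  (4B, 4-aligned)
16..40  a  (24B, 8-aligned)
40..68  d  (28B, 4-aligned)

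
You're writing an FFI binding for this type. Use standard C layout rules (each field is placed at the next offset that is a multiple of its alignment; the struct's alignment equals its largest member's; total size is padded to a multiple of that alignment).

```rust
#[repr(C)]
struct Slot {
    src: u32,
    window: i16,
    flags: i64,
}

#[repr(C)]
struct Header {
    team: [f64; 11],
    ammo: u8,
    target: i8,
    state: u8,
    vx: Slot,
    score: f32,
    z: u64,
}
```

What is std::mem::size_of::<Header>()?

Slot: 0..4  src  (4B, 4-aligned); 4..6  window  (2B, 2-aligned); 6..8  -- padding (2B); 8..16  flags  (8B, 8-aligned); sizeof = 16, alignof = 8
0..88  team  (88B, 8-aligned)
88..89  ammo  (1B, 1-aligned)
89..90  target  (1B, 1-aligned)
90..91  state  (1B, 1-aligned)
91..96  -- padding (5B)
96..112  vx  (16B, 8-aligned)
112..116  score  (4B, 4-aligned)
116..120  -- padding (4B)
120..128  z  (8B, 8-aligned)
sizeof = 128, alignof = 8

128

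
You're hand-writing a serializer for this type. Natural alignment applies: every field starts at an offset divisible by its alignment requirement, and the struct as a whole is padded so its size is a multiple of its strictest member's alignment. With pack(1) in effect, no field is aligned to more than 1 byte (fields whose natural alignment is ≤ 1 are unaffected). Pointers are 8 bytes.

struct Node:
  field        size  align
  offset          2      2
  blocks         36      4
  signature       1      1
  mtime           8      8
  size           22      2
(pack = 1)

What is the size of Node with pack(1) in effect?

@0: offset [2B, align 1] → 2
@2: blocks [36B, align 1] → 38
@38: signature [1B, align 1] → 39
@39: mtime [8B, align 1] → 47
@47: size [22B, align 1] → 69
size 69, align 1

69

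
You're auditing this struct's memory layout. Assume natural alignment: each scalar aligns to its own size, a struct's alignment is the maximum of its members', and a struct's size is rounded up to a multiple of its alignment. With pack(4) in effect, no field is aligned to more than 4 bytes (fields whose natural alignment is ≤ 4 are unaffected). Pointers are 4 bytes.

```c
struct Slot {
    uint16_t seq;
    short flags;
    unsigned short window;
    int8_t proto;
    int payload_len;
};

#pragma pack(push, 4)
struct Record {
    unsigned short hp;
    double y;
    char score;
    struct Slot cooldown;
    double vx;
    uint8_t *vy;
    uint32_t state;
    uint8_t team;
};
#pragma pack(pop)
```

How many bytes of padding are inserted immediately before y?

2

Slot: @0: seq [2B, align 2] → 2; @2: flags [2B, align 2] → 4; @4: window [2B, align 2] → 6; @6: proto [1B, align 1] → 7; +1 pad (align 4); @8: payload_len [4B, align 4] → 12; size 12, align 4
@0: hp [2B, align 2] → 2
+2 pad (align 4)
@4: y [8B, align 4] → 12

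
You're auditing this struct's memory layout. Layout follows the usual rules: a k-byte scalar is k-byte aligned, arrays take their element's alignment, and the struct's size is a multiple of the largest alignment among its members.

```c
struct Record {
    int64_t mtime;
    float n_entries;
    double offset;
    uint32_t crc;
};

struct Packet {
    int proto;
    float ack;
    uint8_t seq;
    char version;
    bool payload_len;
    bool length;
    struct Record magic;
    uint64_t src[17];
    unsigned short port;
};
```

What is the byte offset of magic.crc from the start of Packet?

40

Record: @0: mtime [8B, align 8] → 8; @8: n_entries [4B, align 4] → 12; +4 pad (align 8); @16: offset [8B, align 8] → 24; @24: crc [4B, align 4] → 28; +4 tail pad (align 8); size 32, align 8
@0: proto [4B, align 4] → 4
@4: ack [4B, align 4] → 8
@8: seq [1B, align 1] → 9
@9: version [1B, align 1] → 10
@10: payload_len [1B, align 1] → 11
@11: length [1B, align 1] → 12
+4 pad (align 8)
@16: magic [32B, align 8] → 48
within Record: crc at 24
16 + 24 = 40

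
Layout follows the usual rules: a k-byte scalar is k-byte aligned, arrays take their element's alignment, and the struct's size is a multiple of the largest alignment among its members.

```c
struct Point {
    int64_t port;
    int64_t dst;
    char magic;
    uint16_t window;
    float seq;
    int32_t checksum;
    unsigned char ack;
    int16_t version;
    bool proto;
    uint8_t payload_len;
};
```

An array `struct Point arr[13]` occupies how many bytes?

0..8  port  (8B, 8-aligned)
8..16  dst  (8B, 8-aligned)
16..17  magic  (1B, 1-aligned)
17..18  -- padding (1B)
18..20  window  (2B, 2-aligned)
20..24  seq  (4B, 4-aligned)
24..28  checksum  (4B, 4-aligned)
28..29  ack  (1B, 1-aligned)
29..30  -- padding (1B)
30..32  version  (2B, 2-aligned)
32..33  proto  (1B, 1-aligned)
33..34  payload_len  (1B, 1-aligned)
34..40  -- tail padding (6B)
sizeof = 40, alignof = 8
array of 13: 13 × 40 = 520

520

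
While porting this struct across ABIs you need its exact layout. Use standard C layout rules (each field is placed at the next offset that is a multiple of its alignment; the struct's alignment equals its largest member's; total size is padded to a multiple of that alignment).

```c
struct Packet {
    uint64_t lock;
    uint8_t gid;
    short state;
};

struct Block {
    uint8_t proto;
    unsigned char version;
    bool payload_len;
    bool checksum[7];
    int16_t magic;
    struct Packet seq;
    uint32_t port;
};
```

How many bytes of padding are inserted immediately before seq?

Packet: @0: lock [8B, align 8] → 8; @8: gid [1B, align 1] → 9; +1 pad (align 2); @10: state [2B, align 2] → 12; +4 tail pad (align 8); size 16, align 8
@0: proto [1B, align 1] → 1
@1: version [1B, align 1] → 2
@2: payload_len [1B, align 1] → 3
@3: checksum [7B, align 1] → 10
@10: magic [2B, align 2] → 12
+4 pad (align 8)
@16: seq [16B, align 8] → 32

4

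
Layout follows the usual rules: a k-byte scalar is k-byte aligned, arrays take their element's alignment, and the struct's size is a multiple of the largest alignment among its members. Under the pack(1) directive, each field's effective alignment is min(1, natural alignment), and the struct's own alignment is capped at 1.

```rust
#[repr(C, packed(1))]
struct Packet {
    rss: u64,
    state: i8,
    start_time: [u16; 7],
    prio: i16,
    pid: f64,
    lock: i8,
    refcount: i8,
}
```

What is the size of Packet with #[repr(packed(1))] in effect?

35

rss at 0 (size 8, align 1) → ends 8
state at 8 (size 1, align 1) → ends 9
start_time at 9 (size 14, align 1) → ends 23
prio at 23 (size 2, align 1) → ends 25
pid at 25 (size 8, align 1) → ends 33
lock at 33 (size 1, align 1) → ends 34
refcount at 34 (size 1, align 1) → ends 35
total 35 bytes, alignment 1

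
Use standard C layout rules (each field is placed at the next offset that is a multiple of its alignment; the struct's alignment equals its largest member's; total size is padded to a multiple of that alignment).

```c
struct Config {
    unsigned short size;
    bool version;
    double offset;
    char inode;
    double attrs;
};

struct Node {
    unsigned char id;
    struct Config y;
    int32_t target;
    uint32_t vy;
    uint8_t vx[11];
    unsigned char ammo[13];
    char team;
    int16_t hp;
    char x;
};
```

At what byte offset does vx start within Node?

Config: size at 0 (size 2, align 2) → ends 2; version at 2 (size 1, align 1) → ends 3; pad 5 to align 8 for offset; offset at 8 (size 8, align 8) → ends 16; inode at 16 (size 1, align 1) → ends 17; pad 7 to align 8 for attrs; attrs at 24 (size 8, align 8) → ends 32; total 32 bytes, alignment 8
id at 0 (size 1, align 1) → ends 1
pad 7 to align 8 for y
y at 8 (size 32, align 8) → ends 40
target at 40 (size 4, align 4) → ends 44
vy at 44 (size 4, align 4) → ends 48
vx at 48 (size 11, align 1) → ends 59

48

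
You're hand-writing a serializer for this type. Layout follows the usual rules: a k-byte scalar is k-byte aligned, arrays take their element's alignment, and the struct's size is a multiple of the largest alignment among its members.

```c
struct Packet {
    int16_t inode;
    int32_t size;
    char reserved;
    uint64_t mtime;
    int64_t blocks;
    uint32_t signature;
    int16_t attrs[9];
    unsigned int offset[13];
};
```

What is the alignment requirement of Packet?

member alignments: inode=2, size=4, reserved=1, mtime=8, blocks=8, signature=4, attrs=2, offset=4
max = 8

8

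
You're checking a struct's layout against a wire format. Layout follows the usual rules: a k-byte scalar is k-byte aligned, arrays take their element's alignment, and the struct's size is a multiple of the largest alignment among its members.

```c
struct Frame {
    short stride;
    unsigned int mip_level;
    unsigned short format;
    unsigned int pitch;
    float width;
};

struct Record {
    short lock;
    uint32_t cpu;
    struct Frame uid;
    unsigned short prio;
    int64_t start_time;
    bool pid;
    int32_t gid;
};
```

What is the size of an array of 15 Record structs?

720

Frame: stride at 0 (size 2, align 2) → ends 2; pad 2 to align 4 for mip_level; mip_level at 4 (size 4, align 4) → ends 8; format at 8 (size 2, align 2) → ends 10; pad 2 to align 4 for pitch; pitch at 12 (size 4, align 4) → ends 16; width at 16 (size 4, align 4) → ends 20; total 20 bytes, alignment 4
lock at 0 (size 2, align 2) → ends 2
pad 2 to align 4 for cpu
cpu at 4 (size 4, align 4) → ends 8
uid at 8 (size 20, align 4) → ends 28
prio at 28 (size 2, align 2) → ends 30
pad 2 to align 8 for start_time
start_time at 32 (size 8, align 8) → ends 40
pid at 40 (size 1, align 1) → ends 41
pad 3 to align 4 for gid
gid at 44 (size 4, align 4) → ends 48
total 48 bytes, alignment 8
array of 15: 15 × 48 = 720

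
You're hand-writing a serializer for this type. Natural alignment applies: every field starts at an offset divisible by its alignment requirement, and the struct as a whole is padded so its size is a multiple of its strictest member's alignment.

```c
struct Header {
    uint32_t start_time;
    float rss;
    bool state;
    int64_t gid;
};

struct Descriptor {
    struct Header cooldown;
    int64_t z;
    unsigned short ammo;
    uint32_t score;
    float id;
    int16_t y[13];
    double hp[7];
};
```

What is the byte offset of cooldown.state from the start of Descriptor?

Header: @0: start_time [4B, align 4] → 4; @4: rss [4B, align 4] → 8; @8: state [1B, align 1] → 9; +7 pad (align 8); @16: gid [8B, align 8] → 24; size 24, align 8
@0: cooldown [24B, align 8] → 24
within Header: state at 8
0 + 8 = 8

8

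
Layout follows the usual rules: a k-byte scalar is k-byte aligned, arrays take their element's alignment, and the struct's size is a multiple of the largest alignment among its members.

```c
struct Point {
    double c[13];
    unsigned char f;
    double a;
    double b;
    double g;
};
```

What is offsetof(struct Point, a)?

0..104  c  (104B, 8-aligned)
104..105  f  (1B, 1-aligned)
105..112  -- padding (7B)
112..120  a  (8B, 8-aligned)

112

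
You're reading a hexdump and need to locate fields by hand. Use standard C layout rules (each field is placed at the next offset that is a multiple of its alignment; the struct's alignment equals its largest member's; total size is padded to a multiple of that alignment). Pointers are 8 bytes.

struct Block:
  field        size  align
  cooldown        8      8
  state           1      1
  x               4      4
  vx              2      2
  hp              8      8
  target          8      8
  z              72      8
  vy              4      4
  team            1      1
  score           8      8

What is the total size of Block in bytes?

128

cooldown at 0 (size 8, align 8) → ends 8
state at 8 (size 1, align 1) → ends 9
pad 3 to align 4 for x
x at 12 (size 4, align 4) → ends 16
vx at 16 (size 2, align 2) → ends 18
pad 6 to align 8 for hp
hp at 24 (size 8, align 8) → ends 32
target at 32 (size 8, align 8) → ends 40
z at 40 (size 72, align 8) → ends 112
vy at 112 (size 4, align 4) → ends 116
team at 116 (size 1, align 1) → ends 117
pad 3 to align 8 for score
score at 120 (size 8, align 8) → ends 128
total 128 bytes, alignment 8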